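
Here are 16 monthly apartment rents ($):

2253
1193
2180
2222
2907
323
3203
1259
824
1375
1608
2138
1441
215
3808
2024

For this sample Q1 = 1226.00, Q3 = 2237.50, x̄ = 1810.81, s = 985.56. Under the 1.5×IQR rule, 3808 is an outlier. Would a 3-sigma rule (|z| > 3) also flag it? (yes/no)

z = (3808 − 1810.81) / 985.56 = 2.03.
|z| = 2.03 ≤ 3.

no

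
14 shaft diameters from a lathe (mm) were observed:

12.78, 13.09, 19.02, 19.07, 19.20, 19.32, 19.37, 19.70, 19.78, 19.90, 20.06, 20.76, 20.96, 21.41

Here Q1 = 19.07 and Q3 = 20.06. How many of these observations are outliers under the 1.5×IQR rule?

2

IQR = 0.99; fences at 19.07 − 1.485 = 17.585 and 20.06 + 1.485 = 21.545.
Outside the cutoffs: 12.78, 13.09.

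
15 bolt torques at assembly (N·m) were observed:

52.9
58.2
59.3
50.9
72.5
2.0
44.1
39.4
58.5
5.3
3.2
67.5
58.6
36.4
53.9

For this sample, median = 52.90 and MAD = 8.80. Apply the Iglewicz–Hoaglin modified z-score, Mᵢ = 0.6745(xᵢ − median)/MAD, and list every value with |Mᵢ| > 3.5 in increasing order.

2.0, 3.2, 5.3

|Mᵢ| > 3.5 ⇔ |xᵢ − 52.90| > 3.5·8.80/0.6745 = 45.66.
So outliers lie outside [7.24, 98.56].
2.0: M = -3.90 → outlier.
3.2: M = -3.81 → outlier.
5.3: M = -3.65 → outlier.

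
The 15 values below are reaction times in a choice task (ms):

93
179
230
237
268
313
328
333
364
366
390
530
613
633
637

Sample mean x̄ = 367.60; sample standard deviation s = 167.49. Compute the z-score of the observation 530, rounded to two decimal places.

z = (530 − 367.60) / 167.49 = 0.97.

0.97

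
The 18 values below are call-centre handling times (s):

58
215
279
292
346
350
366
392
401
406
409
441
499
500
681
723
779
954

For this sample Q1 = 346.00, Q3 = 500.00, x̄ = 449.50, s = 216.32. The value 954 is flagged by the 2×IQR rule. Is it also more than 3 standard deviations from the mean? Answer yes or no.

z = (954 − 449.50) / 216.32 = 2.33.
|z| = 2.33 ≤ 3.

no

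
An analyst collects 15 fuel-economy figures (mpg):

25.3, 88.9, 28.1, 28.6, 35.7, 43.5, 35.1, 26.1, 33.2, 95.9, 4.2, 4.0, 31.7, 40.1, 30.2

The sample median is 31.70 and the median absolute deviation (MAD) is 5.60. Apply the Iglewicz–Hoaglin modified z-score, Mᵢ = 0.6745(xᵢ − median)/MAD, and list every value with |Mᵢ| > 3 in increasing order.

4.0, 4.2, 88.9, 95.9

|Mᵢ| > 3 ⇔ |xᵢ − 31.70| > 3·5.60/0.6745 = 24.91.
So outliers lie outside [6.79, 56.61].
4.0: M = -3.34 → outlier.
4.2: M = -3.31 → outlier.
88.9: M = 6.89 → outlier.
95.9: M = 7.73 → outlier.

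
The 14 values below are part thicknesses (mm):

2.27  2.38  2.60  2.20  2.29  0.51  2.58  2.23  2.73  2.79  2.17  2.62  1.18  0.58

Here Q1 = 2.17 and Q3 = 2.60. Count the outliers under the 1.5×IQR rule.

IQR = 0.43; fences at 2.17 − 0.645 = 1.525 and 2.60 + 0.645 = 3.245.
Outside the cutoffs: 0.51, 0.58, 1.18.

3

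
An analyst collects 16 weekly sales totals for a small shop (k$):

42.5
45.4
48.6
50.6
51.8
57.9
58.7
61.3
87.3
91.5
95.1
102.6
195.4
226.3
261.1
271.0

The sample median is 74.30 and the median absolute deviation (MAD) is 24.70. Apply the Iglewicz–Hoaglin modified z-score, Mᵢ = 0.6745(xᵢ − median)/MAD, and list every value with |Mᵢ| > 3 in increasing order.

|Mᵢ| > 3 ⇔ |xᵢ − 74.30| > 3·24.70/0.6745 = 109.86.
So outliers lie outside [-35.56, 184.16].
195.4: M = 3.31 → outlier.
226.3: M = 4.15 → outlier.
261.1: M = 5.10 → outlier.
271.0: M = 5.37 → outlier.

195.4, 226.3, 261.1, 271.0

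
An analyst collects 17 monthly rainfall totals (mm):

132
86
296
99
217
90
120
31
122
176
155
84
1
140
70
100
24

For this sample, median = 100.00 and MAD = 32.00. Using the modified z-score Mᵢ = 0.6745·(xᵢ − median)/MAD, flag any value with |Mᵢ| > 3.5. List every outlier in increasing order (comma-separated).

|Mᵢ| > 3.5 ⇔ |xᵢ − 100.00| > 3.5·32.00/0.6745 = 166.05.
So outliers lie outside [-66.05, 266.05].
296: M = 4.13 → outlier.

296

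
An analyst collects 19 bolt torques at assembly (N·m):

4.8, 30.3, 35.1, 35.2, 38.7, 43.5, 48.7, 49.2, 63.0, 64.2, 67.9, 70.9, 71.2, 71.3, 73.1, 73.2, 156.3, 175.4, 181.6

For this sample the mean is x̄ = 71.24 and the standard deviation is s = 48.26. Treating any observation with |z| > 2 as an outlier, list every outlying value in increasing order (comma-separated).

175.4, 181.6

Cutoffs at x̄ ± 2s: 71.24 ± 2·48.26 = [-25.28, 167.76].
175.4: z = 2.16, |z| > 2 → outlier.
181.6: z = 2.29, |z| > 2 → outlier.
Every other value lies within [-25.28, 167.76].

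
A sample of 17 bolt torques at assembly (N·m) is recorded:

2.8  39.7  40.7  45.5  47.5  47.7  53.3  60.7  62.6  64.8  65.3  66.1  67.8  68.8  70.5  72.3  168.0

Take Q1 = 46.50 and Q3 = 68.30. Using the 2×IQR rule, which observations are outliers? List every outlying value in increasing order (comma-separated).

IQR = Q3 − Q1 = 68.30 − 46.50 = 21.80.
Lower fence = Q1 − 2·IQR = 46.50 − 43.60 = 2.90.
Upper fence = Q3 + 2·IQR = 68.30 + 43.60 = 111.90.
2.8 < 2.90 → outlier.
168.0 > 111.90 → outlier.
All remaining values lie within [2.90, 111.90].

2.8, 168.0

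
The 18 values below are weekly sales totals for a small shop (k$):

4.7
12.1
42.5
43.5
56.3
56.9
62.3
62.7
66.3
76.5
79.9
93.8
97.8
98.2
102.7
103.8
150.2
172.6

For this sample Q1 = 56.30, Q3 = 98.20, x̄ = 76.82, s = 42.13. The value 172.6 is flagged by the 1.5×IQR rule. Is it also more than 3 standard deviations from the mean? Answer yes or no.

no

z = (172.6 − 76.82) / 42.13 = 2.27.
|z| = 2.27 ≤ 3.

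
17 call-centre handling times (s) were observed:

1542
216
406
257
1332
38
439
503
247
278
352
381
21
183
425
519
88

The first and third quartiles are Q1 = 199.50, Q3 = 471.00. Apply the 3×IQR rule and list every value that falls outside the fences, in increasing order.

1332, 1542

IQR = Q3 − Q1 = 471.00 − 199.50 = 271.50.
Lower fence = Q1 − 3·IQR = 199.50 − 814.50 = -615.00.
Upper fence = Q3 + 3·IQR = 471.00 + 814.50 = 1285.50.
1332 > 1285.50 → outlier.
1542 > 1285.50 → outlier.
All remaining values lie within [-615.00, 1285.50].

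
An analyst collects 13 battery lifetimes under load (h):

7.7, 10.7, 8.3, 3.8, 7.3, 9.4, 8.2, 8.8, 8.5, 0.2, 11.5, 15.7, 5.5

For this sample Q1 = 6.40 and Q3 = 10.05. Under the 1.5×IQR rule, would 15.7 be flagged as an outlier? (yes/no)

yes

IQR = Q3 − Q1 = 10.05 − 6.40 = 3.65.
Lower fence = Q1 − 1.5·IQR = 6.40 − 5.475 = 0.925.
Upper fence = Q3 + 1.5·IQR = 10.05 + 5.475 = 15.525.
15.7 lies above the upper fence.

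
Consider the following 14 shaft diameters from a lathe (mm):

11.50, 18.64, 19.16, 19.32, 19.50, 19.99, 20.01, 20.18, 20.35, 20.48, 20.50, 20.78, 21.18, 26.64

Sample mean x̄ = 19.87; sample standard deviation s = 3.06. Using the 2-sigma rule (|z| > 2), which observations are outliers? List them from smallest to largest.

11.50, 26.64

Cutoffs at x̄ ± 2s: 19.87 ± 2·3.06 = [13.75, 25.99].
11.50: z = -2.74, |z| > 2 → outlier.
26.64: z = 2.21, |z| > 2 → outlier.
Every other value lies within [13.75, 25.99].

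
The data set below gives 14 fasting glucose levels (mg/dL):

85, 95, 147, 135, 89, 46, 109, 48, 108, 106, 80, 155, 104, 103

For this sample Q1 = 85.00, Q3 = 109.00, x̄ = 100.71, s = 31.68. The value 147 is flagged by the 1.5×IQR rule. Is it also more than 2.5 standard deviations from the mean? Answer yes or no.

z = (147 − 100.71) / 31.68 = 1.46.
|z| = 1.46 ≤ 2.5.

no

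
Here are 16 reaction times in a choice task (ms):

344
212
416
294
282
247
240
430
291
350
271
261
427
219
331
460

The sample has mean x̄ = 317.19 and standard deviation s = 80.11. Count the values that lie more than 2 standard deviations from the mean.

0

Cutoffs: x̄ ± 2s = [156.97, 477.41].
Every value lies within the cutoffs.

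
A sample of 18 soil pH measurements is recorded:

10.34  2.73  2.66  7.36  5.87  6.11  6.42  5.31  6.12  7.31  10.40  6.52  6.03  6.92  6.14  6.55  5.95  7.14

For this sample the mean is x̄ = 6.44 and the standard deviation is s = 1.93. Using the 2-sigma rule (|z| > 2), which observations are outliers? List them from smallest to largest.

10.34, 10.40

Cutoffs at x̄ ± 2s: 6.44 ± 2·1.93 = [2.58, 10.30].
10.34: z = 2.02, |z| > 2 → outlier.
10.40: z = 2.05, |z| > 2 → outlier.
Every other value lies within [2.58, 10.30].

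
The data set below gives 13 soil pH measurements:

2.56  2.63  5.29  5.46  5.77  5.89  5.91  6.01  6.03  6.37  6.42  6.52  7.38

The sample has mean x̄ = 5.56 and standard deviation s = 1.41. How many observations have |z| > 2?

Cutoffs: x̄ ± 2s = [2.74, 8.38].
Outside the cutoffs: 2.56, 2.63.

2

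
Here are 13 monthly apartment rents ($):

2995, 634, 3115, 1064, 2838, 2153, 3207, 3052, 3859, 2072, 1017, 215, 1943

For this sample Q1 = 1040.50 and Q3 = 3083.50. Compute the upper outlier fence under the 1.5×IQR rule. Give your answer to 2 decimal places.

6148.00

IQR = Q3 − Q1 = 3083.50 − 1040.50 = 2043.00.
Lower fence = Q1 − 1.5·IQR = 1040.50 − 3064.50 = -2024.00.
Upper fence = Q3 + 1.5·IQR = 3083.50 + 3064.50 = 6148.00.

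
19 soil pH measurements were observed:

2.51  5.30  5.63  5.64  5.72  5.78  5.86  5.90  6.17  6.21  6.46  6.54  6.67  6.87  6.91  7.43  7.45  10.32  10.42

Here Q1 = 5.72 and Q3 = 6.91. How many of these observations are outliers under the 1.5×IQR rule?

IQR = 1.19; fences at 5.72 − 1.785 = 3.935 and 6.91 + 1.785 = 8.695.
Outside the cutoffs: 2.51, 10.32, 10.42.

3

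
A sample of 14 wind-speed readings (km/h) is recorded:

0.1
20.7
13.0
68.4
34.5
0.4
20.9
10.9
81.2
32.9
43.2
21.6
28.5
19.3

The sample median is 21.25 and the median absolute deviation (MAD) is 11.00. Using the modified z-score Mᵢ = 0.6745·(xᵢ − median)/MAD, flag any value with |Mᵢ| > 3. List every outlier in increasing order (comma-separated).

|Mᵢ| > 3 ⇔ |xᵢ − 21.25| > 3·11.00/0.6745 = 48.93.
So outliers lie outside [-27.68, 70.18].
81.2: M = 3.68 → outlier.

81.2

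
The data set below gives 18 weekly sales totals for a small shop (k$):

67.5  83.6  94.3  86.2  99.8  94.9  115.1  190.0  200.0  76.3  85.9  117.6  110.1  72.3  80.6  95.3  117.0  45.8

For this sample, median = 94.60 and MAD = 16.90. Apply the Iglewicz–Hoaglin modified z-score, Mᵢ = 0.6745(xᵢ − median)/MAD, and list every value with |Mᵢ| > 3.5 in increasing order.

190.0, 200.0

|Mᵢ| > 3.5 ⇔ |xᵢ − 94.60| > 3.5·16.90/0.6745 = 87.69.
So outliers lie outside [6.91, 182.29].
190.0: M = 3.81 → outlier.
200.0: M = 4.21 → outlier.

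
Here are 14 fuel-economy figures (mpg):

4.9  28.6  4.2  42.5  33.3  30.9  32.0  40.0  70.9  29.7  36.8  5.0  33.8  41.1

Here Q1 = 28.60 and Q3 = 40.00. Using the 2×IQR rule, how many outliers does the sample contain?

IQR = 11.40; fences at 28.60 − 22.80 = 5.80 and 40.00 + 22.80 = 62.80.
Outside the cutoffs: 4.2, 4.9, 5.0, 70.9.

4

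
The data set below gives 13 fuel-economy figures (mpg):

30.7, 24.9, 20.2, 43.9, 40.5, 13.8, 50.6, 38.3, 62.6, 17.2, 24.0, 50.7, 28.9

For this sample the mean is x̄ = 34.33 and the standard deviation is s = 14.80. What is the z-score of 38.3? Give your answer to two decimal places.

z = (38.3 − 34.33) / 14.80 = 0.27.

0.27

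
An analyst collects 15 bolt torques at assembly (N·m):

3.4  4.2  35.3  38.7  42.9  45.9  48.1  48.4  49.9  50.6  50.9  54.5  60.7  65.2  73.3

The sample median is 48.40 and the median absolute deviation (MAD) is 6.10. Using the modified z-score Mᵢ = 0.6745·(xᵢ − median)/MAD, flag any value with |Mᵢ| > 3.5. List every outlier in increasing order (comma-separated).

|Mᵢ| > 3.5 ⇔ |xᵢ − 48.40| > 3.5·6.10/0.6745 = 31.65.
So outliers lie outside [16.75, 80.05].
3.4: M = -4.98 → outlier.
4.2: M = -4.89 → outlier.

3.4, 4.2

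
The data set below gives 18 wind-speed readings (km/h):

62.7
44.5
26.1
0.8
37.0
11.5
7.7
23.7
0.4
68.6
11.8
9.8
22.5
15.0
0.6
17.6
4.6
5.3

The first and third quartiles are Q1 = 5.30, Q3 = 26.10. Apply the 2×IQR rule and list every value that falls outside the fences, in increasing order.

68.6

IQR = Q3 − Q1 = 26.10 − 5.30 = 20.80.
Lower fence = Q1 − 2·IQR = 5.30 − 41.60 = -36.30.
Upper fence = Q3 + 2·IQR = 26.10 + 41.60 = 67.70.
68.6 > 67.70 → outlier.
All remaining values lie within [-36.30, 67.70].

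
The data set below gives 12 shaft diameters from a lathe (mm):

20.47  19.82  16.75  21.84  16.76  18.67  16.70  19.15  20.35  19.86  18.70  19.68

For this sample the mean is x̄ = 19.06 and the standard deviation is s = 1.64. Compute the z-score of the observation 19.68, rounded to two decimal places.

z = (19.68 − 19.06) / 1.64 = 0.38.

0.38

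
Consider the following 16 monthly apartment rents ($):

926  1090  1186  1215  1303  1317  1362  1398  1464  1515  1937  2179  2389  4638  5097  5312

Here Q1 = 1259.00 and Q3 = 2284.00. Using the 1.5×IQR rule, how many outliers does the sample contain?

IQR = 1025.00; fences at 1259.00 − 1537.50 = -278.50 and 2284.00 + 1537.50 = 3821.50.
Outside the cutoffs: 4638, 5097, 5312.

3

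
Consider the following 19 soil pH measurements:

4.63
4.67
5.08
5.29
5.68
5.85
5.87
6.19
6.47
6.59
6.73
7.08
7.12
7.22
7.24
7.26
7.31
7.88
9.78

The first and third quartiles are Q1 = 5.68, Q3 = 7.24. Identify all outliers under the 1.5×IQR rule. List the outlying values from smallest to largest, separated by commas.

IQR = Q3 − Q1 = 7.24 − 5.68 = 1.56.
Lower fence = Q1 − 1.5·IQR = 5.68 − 2.34 = 3.34.
Upper fence = Q3 + 1.5·IQR = 7.24 + 2.34 = 9.58.
9.78 > 9.58 → outlier.
All remaining values lie within [3.34, 9.58].

9.78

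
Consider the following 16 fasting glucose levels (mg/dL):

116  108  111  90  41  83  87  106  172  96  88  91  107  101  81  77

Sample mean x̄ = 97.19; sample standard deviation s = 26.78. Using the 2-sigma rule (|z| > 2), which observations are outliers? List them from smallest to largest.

41, 172

Cutoffs at x̄ ± 2s: 97.19 ± 2·26.78 = [43.63, 150.75].
41: z = -2.10, |z| > 2 → outlier.
172: z = 2.79, |z| > 2 → outlier.
Every other value lies within [43.63, 150.75].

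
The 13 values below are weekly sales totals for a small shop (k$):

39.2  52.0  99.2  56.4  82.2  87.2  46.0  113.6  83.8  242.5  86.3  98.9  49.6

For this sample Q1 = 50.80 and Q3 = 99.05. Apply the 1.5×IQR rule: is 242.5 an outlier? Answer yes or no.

yes

IQR = Q3 − Q1 = 99.05 − 50.80 = 48.25.
Lower fence = Q1 − 1.5·IQR = 50.80 − 72.375 = -21.575.
Upper fence = Q3 + 1.5·IQR = 99.05 + 72.375 = 171.425.
242.5 lies above the upper fence.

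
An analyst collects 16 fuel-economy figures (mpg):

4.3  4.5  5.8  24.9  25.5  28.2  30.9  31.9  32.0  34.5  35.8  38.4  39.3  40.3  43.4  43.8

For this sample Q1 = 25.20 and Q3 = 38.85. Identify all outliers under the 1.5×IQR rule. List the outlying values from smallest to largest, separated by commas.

4.3, 4.5

IQR = Q3 − Q1 = 38.85 − 25.20 = 13.65.
Lower fence = Q1 − 1.5·IQR = 25.20 − 20.475 = 4.725.
Upper fence = Q3 + 1.5·IQR = 38.85 + 20.475 = 59.325.
4.3 < 4.725 → outlier.
4.5 < 4.725 → outlier.
All remaining values lie within [4.725, 59.325].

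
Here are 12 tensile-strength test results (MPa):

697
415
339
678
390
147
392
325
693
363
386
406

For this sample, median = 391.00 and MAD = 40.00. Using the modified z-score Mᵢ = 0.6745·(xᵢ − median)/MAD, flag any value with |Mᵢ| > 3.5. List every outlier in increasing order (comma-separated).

|Mᵢ| > 3.5 ⇔ |xᵢ − 391.00| > 3.5·40.00/0.6745 = 207.56.
So outliers lie outside [183.44, 598.56].
147: M = -4.11 → outlier.
678: M = 4.84 → outlier.
693: M = 5.09 → outlier.
697: M = 5.16 → outlier.

147, 678, 693, 697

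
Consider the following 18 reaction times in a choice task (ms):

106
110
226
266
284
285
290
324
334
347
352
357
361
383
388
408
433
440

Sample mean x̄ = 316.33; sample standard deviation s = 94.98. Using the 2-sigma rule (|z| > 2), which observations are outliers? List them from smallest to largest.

106, 110

Cutoffs at x̄ ± 2s: 316.33 ± 2·94.98 = [126.37, 506.29].
106: z = -2.21, |z| > 2 → outlier.
110: z = -2.17, |z| > 2 → outlier.
Every other value lies within [126.37, 506.29].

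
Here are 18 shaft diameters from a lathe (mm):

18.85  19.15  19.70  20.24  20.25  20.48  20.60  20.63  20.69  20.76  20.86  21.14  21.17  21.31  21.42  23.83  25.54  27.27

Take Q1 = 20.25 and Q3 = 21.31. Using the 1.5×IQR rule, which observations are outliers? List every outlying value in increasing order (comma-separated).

IQR = Q3 − Q1 = 21.31 − 20.25 = 1.06.
Lower fence = Q1 − 1.5·IQR = 20.25 − 1.59 = 18.66.
Upper fence = Q3 + 1.5·IQR = 21.31 + 1.59 = 22.90.
23.83 > 22.90 → outlier.
25.54 > 22.90 → outlier.
27.27 > 22.90 → outlier.
All remaining values lie within [18.66, 22.90].

23.83, 25.54, 27.27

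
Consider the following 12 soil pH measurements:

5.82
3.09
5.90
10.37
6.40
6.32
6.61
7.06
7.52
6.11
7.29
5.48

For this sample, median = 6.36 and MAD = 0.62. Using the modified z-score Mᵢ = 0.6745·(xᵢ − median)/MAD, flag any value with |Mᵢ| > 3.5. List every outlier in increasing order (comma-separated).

|Mᵢ| > 3.5 ⇔ |xᵢ − 6.36| > 3.5·0.62/0.6745 = 3.22.
So outliers lie outside [3.14, 9.58].
3.09: M = -3.56 → outlier.
10.37: M = 4.36 → outlier.

3.09, 10.37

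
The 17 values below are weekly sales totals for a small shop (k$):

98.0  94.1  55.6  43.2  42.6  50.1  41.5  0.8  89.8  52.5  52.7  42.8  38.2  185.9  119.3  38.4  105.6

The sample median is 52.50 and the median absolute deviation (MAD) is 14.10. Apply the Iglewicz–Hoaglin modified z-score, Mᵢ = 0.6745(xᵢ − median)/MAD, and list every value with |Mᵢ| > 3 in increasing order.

|Mᵢ| > 3 ⇔ |xᵢ − 52.50| > 3·14.10/0.6745 = 62.71.
So outliers lie outside [-10.21, 115.21].
119.3: M = 3.20 → outlier.
185.9: M = 6.38 → outlier.

119.3, 185.9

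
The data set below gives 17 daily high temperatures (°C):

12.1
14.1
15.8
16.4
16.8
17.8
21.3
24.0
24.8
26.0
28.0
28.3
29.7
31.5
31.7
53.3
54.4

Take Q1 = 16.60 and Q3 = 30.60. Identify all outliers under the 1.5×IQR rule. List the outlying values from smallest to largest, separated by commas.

53.3, 54.4

IQR = Q3 − Q1 = 30.60 − 16.60 = 14.00.
Lower fence = Q1 − 1.5·IQR = 16.60 − 21.00 = -4.40.
Upper fence = Q3 + 1.5·IQR = 30.60 + 21.00 = 51.60.
53.3 > 51.60 → outlier.
54.4 > 51.60 → outlier.
All remaining values lie within [-4.40, 51.60].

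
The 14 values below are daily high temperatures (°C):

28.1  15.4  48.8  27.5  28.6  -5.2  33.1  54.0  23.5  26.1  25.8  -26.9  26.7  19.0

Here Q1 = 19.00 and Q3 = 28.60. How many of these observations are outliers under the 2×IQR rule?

4

IQR = 9.60; fences at 19.00 − 19.20 = -0.20 and 28.60 + 19.20 = 47.80.
Outside the cutoffs: -26.9, -5.2, 48.8, 54.0.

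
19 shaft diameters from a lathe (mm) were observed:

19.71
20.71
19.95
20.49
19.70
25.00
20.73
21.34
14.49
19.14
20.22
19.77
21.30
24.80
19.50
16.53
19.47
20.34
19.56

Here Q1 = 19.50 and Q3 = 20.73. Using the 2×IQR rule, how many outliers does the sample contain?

4

IQR = 1.23; fences at 19.50 − 2.46 = 17.04 and 20.73 + 2.46 = 23.19.
Outside the cutoffs: 14.49, 16.53, 24.80, 25.00.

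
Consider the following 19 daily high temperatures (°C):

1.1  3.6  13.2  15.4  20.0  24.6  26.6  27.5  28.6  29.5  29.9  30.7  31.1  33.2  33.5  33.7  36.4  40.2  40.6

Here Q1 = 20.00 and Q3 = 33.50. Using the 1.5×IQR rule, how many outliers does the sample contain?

IQR = 13.50; fences at 20.00 − 20.25 = -0.25 and 33.50 + 20.25 = 53.75.
Every value lies within the cutoffs.

0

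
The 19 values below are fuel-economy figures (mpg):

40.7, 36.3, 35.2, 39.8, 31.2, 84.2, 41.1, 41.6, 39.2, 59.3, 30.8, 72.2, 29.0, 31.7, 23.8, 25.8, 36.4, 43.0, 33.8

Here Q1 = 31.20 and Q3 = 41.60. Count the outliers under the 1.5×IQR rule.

3

IQR = 10.40; fences at 31.20 − 15.60 = 15.60 and 41.60 + 15.60 = 57.20.
Outside the cutoffs: 59.3, 72.2, 84.2.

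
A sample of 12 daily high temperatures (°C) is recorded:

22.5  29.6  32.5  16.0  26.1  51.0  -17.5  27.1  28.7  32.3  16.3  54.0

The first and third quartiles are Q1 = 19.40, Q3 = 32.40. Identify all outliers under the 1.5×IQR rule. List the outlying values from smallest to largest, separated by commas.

IQR = Q3 − Q1 = 32.40 − 19.40 = 13.00.
Lower fence = Q1 − 1.5·IQR = 19.40 − 19.50 = -0.10.
Upper fence = Q3 + 1.5·IQR = 32.40 + 19.50 = 51.90.
-17.5 < -0.10 → outlier.
54.0 > 51.90 → outlier.
All remaining values lie within [-0.10, 51.90].

-17.5, 54.0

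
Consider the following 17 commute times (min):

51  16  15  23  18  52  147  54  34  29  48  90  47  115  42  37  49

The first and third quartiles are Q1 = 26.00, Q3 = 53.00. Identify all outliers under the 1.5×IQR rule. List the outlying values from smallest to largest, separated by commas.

IQR = Q3 − Q1 = 53.00 − 26.00 = 27.00.
Lower fence = Q1 − 1.5·IQR = 26.00 − 40.50 = -14.50.
Upper fence = Q3 + 1.5·IQR = 53.00 + 40.50 = 93.50.
115 > 93.50 → outlier.
147 > 93.50 → outlier.
All remaining values lie within [-14.50, 93.50].

115, 147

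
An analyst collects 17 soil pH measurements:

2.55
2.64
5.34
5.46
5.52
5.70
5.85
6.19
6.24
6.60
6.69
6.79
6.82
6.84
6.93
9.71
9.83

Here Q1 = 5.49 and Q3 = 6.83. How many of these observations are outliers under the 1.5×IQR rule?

4

IQR = 1.34; fences at 5.49 − 2.01 = 3.48 and 6.83 + 2.01 = 8.84.
Outside the cutoffs: 2.55, 2.64, 9.71, 9.83.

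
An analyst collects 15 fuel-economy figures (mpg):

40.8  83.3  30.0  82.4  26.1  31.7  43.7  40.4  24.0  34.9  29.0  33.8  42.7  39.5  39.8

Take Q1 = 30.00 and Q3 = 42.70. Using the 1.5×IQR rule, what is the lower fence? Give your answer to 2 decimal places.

IQR = Q3 − Q1 = 42.70 − 30.00 = 12.70.
Lower fence = Q1 − 1.5·IQR = 30.00 − 19.05 = 10.95.
Upper fence = Q3 + 1.5·IQR = 42.70 + 19.05 = 61.75.

10.95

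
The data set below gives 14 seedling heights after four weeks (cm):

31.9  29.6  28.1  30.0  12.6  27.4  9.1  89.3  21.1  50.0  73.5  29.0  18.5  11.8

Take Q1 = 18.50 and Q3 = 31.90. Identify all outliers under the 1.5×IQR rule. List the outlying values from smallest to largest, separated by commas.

IQR = Q3 − Q1 = 31.90 − 18.50 = 13.40.
Lower fence = Q1 − 1.5·IQR = 18.50 − 20.10 = -1.60.
Upper fence = Q3 + 1.5·IQR = 31.90 + 20.10 = 52.00.
73.5 > 52.00 → outlier.
89.3 > 52.00 → outlier.
All remaining values lie within [-1.60, 52.00].

73.5, 89.3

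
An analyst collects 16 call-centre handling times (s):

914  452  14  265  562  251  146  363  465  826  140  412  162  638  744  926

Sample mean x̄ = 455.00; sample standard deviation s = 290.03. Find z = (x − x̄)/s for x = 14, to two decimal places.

-1.52

z = (14 − 455.00) / 290.03 = -1.52.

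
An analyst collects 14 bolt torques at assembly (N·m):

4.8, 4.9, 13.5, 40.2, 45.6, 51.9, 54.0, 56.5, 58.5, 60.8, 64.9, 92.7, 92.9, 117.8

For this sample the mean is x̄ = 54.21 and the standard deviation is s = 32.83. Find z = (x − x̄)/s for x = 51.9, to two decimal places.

-0.07

z = (51.9 − 54.21) / 32.83 = -0.07.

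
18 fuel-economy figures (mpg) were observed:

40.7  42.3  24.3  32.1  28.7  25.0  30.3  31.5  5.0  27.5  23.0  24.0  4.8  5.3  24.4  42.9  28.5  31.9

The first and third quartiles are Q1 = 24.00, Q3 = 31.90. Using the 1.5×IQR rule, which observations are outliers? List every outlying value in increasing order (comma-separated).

IQR = Q3 − Q1 = 31.90 − 24.00 = 7.90.
Lower fence = Q1 − 1.5·IQR = 24.00 − 11.85 = 12.15.
Upper fence = Q3 + 1.5·IQR = 31.90 + 11.85 = 43.75.
4.8 < 12.15 → outlier.
5.0 < 12.15 → outlier.
5.3 < 12.15 → outlier.
All remaining values lie within [12.15, 43.75].

4.8, 5.0, 5.3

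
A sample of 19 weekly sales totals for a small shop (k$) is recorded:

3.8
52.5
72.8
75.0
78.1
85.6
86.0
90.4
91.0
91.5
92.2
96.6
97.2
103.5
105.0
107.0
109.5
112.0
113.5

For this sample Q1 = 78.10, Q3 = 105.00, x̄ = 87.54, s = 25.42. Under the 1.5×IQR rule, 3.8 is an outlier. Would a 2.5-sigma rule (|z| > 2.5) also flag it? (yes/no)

yes

z = (3.8 − 87.54) / 25.42 = -3.29.
|z| = 3.29 > 2.5.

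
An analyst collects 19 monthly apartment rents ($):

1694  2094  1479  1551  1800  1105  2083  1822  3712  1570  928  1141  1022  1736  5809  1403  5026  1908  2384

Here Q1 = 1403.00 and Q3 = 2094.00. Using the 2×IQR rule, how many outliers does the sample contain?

IQR = 691.00; fences at 1403.00 − 1382.00 = 21.00 and 2094.00 + 1382.00 = 3476.00.
Outside the cutoffs: 3712, 5026, 5809.

3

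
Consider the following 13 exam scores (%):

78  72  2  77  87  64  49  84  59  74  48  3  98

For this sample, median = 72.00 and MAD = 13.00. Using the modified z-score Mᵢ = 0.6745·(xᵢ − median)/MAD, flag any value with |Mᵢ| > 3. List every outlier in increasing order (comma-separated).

|Mᵢ| > 3 ⇔ |xᵢ − 72.00| > 3·13.00/0.6745 = 57.82.
So outliers lie outside [14.18, 129.82].
2: M = -3.63 → outlier.
3: M = -3.58 → outlier.

2, 3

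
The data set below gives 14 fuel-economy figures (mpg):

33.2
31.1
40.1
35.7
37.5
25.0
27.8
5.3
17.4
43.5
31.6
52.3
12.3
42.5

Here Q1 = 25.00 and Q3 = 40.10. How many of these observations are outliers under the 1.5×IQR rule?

IQR = 15.10; fences at 25.00 − 22.65 = 2.35 and 40.10 + 22.65 = 62.75.
Every value lies within the cutoffs.

0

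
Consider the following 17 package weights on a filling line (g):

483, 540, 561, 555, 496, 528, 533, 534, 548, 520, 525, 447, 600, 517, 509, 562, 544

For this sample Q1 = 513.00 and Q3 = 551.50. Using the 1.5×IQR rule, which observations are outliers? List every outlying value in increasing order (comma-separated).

447

IQR = Q3 − Q1 = 551.50 − 513.00 = 38.50.
Lower fence = Q1 − 1.5·IQR = 513.00 − 57.75 = 455.25.
Upper fence = Q3 + 1.5·IQR = 551.50 + 57.75 = 609.25.
447 < 455.25 → outlier.
All remaining values lie within [455.25, 609.25].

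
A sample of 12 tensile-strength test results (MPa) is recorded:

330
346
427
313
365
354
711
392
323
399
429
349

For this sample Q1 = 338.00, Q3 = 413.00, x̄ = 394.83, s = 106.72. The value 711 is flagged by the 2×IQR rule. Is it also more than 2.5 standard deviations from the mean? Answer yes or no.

yes

z = (711 − 394.83) / 106.72 = 2.96.
|z| = 2.96 > 2.5.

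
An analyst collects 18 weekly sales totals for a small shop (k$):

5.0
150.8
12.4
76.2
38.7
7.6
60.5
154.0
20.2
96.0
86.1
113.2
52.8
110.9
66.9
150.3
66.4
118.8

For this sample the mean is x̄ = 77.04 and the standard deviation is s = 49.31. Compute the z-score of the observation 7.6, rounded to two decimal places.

z = (7.6 − 77.04) / 49.31 = -1.41.

-1.41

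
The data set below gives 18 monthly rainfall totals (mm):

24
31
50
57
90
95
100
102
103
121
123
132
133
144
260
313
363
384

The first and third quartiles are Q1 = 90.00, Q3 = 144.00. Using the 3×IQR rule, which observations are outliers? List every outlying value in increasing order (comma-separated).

IQR = Q3 − Q1 = 144.00 − 90.00 = 54.00.
Lower fence = Q1 − 3·IQR = 90.00 − 162.00 = -72.00.
Upper fence = Q3 + 3·IQR = 144.00 + 162.00 = 306.00.
313 > 306.00 → outlier.
363 > 306.00 → outlier.
384 > 306.00 → outlier.
All remaining values lie within [-72.00, 306.00].

313, 363, 384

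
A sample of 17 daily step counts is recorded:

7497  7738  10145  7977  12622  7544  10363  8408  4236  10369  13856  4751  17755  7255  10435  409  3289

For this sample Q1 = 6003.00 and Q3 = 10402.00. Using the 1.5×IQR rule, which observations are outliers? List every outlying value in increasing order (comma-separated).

IQR = Q3 − Q1 = 10402.00 − 6003.00 = 4399.00.
Lower fence = Q1 − 1.5·IQR = 6003.00 − 6598.50 = -595.50.
Upper fence = Q3 + 1.5·IQR = 10402.00 + 6598.50 = 17000.50.
17755 > 17000.50 → outlier.
All remaining values lie within [-595.50, 17000.50].

17755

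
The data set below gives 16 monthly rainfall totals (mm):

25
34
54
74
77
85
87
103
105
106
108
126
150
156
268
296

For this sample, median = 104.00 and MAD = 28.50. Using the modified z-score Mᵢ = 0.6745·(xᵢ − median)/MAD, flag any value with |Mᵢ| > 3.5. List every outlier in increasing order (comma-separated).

|Mᵢ| > 3.5 ⇔ |xᵢ − 104.00| > 3.5·28.50/0.6745 = 147.89.
So outliers lie outside [-43.89, 251.89].
268: M = 3.88 → outlier.
296: M = 4.54 → outlier.

268, 296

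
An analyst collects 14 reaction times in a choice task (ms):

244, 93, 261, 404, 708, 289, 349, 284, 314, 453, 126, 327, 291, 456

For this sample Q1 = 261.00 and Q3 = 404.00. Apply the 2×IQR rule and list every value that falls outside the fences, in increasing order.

708

IQR = Q3 − Q1 = 404.00 − 261.00 = 143.00.
Lower fence = Q1 − 2·IQR = 261.00 − 286.00 = -25.00.
Upper fence = Q3 + 2·IQR = 404.00 + 286.00 = 690.00.
708 > 690.00 → outlier.
All remaining values lie within [-25.00, 690.00].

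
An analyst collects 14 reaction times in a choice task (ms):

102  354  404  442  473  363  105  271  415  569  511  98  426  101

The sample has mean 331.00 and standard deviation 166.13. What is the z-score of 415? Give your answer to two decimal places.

0.51

z = (415 − 331.00) / 166.13 = 0.51.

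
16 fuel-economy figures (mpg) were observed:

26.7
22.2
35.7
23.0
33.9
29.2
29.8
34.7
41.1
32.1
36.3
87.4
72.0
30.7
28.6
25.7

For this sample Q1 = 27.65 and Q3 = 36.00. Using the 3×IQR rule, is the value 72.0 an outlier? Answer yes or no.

IQR = Q3 − Q1 = 36.00 − 27.65 = 8.35.
Lower fence = Q1 − 3·IQR = 27.65 − 25.05 = 2.60.
Upper fence = Q3 + 3·IQR = 36.00 + 25.05 = 61.05.
72.0 lies above the upper fence.

yes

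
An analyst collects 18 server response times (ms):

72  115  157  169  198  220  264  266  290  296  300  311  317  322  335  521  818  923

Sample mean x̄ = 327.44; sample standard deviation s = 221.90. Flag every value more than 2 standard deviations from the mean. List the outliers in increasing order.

Cutoffs at x̄ ± 2s: 327.44 ± 2·221.90 = [-116.36, 771.24].
818: z = 2.21, |z| > 2 → outlier.
923: z = 2.68, |z| > 2 → outlier.
Every other value lies within [-116.36, 771.24].

818, 923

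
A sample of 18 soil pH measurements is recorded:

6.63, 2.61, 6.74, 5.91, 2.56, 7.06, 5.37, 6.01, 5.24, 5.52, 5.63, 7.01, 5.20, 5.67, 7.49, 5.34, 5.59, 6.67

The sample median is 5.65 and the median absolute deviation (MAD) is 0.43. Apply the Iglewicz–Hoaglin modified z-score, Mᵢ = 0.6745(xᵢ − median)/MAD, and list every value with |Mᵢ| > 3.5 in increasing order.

2.56, 2.61

|Mᵢ| > 3.5 ⇔ |xᵢ − 5.65| > 3.5·0.43/0.6745 = 2.23.
So outliers lie outside [3.42, 7.88].
2.56: M = -4.85 → outlier.
2.61: M = -4.77 → outlier.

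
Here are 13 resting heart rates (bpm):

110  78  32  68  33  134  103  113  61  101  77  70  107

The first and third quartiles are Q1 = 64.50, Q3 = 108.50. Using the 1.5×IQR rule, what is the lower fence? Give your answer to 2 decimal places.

-1.50

IQR = Q3 − Q1 = 108.50 − 64.50 = 44.00.
Lower fence = Q1 − 1.5·IQR = 64.50 − 66.00 = -1.50.
Upper fence = Q3 + 1.5·IQR = 108.50 + 66.00 = 174.50.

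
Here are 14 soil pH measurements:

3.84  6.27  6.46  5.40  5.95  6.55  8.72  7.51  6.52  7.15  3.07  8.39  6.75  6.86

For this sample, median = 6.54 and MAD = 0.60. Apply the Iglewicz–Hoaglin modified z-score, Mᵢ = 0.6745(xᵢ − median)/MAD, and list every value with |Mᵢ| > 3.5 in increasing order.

3.07

|Mᵢ| > 3.5 ⇔ |xᵢ − 6.54| > 3.5·0.60/0.6745 = 3.11.
So outliers lie outside [3.43, 9.65].
3.07: M = -3.90 → outlier.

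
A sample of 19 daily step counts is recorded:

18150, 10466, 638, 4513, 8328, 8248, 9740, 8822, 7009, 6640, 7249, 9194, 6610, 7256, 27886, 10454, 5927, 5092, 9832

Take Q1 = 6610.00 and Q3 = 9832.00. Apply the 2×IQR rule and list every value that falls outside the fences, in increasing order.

18150, 27886

IQR = Q3 − Q1 = 9832.00 − 6610.00 = 3222.00.
Lower fence = Q1 − 2·IQR = 6610.00 − 6444.00 = 166.00.
Upper fence = Q3 + 2·IQR = 9832.00 + 6444.00 = 16276.00.
18150 > 16276.00 → outlier.
27886 > 16276.00 → outlier.
All remaining values lie within [166.00, 16276.00].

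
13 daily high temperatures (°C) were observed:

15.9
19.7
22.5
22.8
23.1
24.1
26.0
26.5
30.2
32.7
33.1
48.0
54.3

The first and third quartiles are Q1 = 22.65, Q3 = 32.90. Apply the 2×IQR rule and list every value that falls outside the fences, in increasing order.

54.3

IQR = Q3 − Q1 = 32.90 − 22.65 = 10.25.
Lower fence = Q1 − 2·IQR = 22.65 − 20.50 = 2.15.
Upper fence = Q3 + 2·IQR = 32.90 + 20.50 = 53.40.
54.3 > 53.40 → outlier.
All remaining values lie within [2.15, 53.40].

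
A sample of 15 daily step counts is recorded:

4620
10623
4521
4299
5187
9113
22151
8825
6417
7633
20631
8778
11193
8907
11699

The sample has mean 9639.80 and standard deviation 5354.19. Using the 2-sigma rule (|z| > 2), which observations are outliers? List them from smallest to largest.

20631, 22151

Cutoffs at x̄ ± 2s: 9639.80 ± 2·5354.19 = [-1068.58, 20348.18].
20631: z = 2.05, |z| > 2 → outlier.
22151: z = 2.34, |z| > 2 → outlier.
Every other value lies within [-1068.58, 20348.18].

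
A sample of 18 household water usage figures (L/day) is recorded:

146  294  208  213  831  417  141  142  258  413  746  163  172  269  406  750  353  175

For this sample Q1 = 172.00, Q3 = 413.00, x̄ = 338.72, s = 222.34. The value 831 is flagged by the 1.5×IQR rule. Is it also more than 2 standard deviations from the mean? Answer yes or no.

yes

z = (831 − 338.72) / 222.34 = 2.21.
|z| = 2.21 > 2.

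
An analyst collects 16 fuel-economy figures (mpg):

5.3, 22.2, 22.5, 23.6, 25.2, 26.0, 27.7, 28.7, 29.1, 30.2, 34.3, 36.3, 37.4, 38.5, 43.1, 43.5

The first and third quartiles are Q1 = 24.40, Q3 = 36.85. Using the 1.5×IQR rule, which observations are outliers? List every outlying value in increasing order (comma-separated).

IQR = Q3 − Q1 = 36.85 − 24.40 = 12.45.
Lower fence = Q1 − 1.5·IQR = 24.40 − 18.675 = 5.725.
Upper fence = Q3 + 1.5·IQR = 36.85 + 18.675 = 55.525.
5.3 < 5.725 → outlier.
All remaining values lie within [5.725, 55.525].

5.3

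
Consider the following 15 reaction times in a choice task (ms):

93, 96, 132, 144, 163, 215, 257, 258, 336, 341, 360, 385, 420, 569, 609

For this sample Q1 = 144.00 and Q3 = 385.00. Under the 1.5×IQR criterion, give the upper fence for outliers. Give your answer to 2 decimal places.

IQR = Q3 − Q1 = 385.00 − 144.00 = 241.00.
Lower fence = Q1 − 1.5·IQR = 144.00 − 361.50 = -217.50.
Upper fence = Q3 + 1.5·IQR = 385.00 + 361.50 = 746.50.

746.50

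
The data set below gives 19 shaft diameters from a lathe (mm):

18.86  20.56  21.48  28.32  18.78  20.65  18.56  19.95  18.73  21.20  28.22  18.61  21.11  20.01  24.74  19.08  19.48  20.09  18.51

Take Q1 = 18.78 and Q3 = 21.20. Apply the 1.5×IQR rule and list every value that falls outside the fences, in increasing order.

IQR = Q3 − Q1 = 21.20 − 18.78 = 2.42.
Lower fence = Q1 − 1.5·IQR = 18.78 − 3.63 = 15.15.
Upper fence = Q3 + 1.5·IQR = 21.20 + 3.63 = 24.83.
28.22 > 24.83 → outlier.
28.32 > 24.83 → outlier.
All remaining values lie within [15.15, 24.83].

28.22, 28.32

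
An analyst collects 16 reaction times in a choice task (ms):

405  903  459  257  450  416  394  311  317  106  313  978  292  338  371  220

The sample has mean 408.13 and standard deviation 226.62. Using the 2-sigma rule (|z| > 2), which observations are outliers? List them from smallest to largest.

Cutoffs at x̄ ± 2s: 408.13 ± 2·226.62 = [-45.11, 861.37].
903: z = 2.18, |z| > 2 → outlier.
978: z = 2.51, |z| > 2 → outlier.
Every other value lies within [-45.11, 861.37].

903, 978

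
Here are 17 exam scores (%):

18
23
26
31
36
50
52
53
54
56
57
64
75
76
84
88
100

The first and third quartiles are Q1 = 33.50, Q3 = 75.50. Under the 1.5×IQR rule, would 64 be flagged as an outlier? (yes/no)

no

IQR = Q3 − Q1 = 75.50 − 33.50 = 42.00.
Lower fence = Q1 − 1.5·IQR = 33.50 − 63.00 = -29.50.
Upper fence = Q3 + 1.5·IQR = 75.50 + 63.00 = 138.50.
64 lies within [-29.50, 138.50].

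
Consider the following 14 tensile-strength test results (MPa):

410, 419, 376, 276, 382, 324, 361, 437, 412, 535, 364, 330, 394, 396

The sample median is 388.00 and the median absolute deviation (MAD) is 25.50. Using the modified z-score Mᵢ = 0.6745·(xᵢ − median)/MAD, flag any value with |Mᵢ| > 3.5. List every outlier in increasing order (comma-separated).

535

|Mᵢ| > 3.5 ⇔ |xᵢ − 388.00| > 3.5·25.50/0.6745 = 132.32.
So outliers lie outside [255.68, 520.32].
535: M = 3.89 → outlier.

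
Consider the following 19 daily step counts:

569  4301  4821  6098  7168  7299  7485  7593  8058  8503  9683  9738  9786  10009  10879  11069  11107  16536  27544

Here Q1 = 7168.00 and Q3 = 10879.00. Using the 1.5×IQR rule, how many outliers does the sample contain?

3

IQR = 3711.00; fences at 7168.00 − 5566.50 = 1601.50 and 10879.00 + 5566.50 = 16445.50.
Outside the cutoffs: 569, 16536, 27544.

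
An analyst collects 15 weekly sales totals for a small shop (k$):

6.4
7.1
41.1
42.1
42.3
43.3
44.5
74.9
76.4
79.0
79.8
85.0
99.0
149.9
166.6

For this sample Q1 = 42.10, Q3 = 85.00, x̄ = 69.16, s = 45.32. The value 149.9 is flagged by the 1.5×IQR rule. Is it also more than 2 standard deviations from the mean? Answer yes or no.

no

z = (149.9 − 69.16) / 45.32 = 1.78.
|z| = 1.78 ≤ 2.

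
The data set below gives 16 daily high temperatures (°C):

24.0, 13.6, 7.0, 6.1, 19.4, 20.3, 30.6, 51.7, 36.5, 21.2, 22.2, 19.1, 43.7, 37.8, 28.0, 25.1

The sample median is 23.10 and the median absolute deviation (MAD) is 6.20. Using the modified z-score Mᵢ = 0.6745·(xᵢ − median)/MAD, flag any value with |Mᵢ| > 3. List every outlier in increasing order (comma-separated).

|Mᵢ| > 3 ⇔ |xᵢ − 23.10| > 3·6.20/0.6745 = 27.58.
So outliers lie outside [-4.48, 50.68].
51.7: M = 3.11 → outlier.

51.7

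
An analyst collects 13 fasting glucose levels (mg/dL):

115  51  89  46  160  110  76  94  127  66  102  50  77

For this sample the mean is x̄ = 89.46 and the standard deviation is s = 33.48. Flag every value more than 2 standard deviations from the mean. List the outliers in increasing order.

Cutoffs at x̄ ± 2s: 89.46 ± 2·33.48 = [22.50, 156.42].
160: z = 2.11, |z| > 2 → outlier.
Every other value lies within [22.50, 156.42].

160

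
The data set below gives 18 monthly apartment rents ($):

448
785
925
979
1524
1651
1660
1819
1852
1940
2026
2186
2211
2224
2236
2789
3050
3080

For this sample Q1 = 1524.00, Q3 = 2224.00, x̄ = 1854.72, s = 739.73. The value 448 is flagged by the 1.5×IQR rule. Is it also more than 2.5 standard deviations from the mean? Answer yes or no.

z = (448 − 1854.72) / 739.73 = -1.90.
|z| = 1.90 ≤ 2.5.

no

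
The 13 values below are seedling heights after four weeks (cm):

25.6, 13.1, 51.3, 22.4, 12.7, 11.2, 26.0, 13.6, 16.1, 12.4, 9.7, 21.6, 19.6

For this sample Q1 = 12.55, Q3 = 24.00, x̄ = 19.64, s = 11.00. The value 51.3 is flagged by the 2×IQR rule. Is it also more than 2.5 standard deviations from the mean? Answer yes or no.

z = (51.3 − 19.64) / 11.00 = 2.88.
|z| = 2.88 > 2.5.

yes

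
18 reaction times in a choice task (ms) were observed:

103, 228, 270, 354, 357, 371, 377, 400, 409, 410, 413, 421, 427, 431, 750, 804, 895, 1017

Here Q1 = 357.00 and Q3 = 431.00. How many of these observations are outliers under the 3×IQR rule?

IQR = 74.00; fences at 357.00 − 222.00 = 135.00 and 431.00 + 222.00 = 653.00.
Outside the cutoffs: 103, 750, 804, 895, 1017.

5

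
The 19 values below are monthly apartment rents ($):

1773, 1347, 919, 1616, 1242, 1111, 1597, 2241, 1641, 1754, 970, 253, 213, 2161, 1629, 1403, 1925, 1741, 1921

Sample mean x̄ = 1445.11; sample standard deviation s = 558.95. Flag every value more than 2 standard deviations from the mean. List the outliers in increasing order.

Cutoffs at x̄ ± 2s: 1445.11 ± 2·558.95 = [327.21, 2563.01].
213: z = -2.20, |z| > 2 → outlier.
253: z = -2.13, |z| > 2 → outlier.
Every other value lies within [327.21, 2563.01].

213, 253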